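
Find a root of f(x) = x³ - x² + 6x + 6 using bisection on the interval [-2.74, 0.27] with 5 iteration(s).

f(x) = x³ - x² + 6x + 6
Initial interval: [-2.74, 0.27]

Iteration 1:
  c_1 = (-2.740000 + 0.270000)/2 = -1.235000
  f(c_1) = f(-1.235000) = -4.818878
  f(a) × f(c) ≥ 0, new interval: [-1.235000, 0.270000]
Iteration 2:
  c_2 = (-1.235000 + 0.270000)/2 = -0.482500
  f(c_2) = f(-0.482500) = 2.759865
  f(a) × f(c) < 0, new interval: [-1.235000, -0.482500]
Iteration 3:
  c_3 = (-1.235000 + (-0.482500))/2 = -0.858750
  f(c_3) = f(-0.858750) = -0.523238
  f(a) × f(c) ≥ 0, new interval: [-0.858750, -0.482500]
Iteration 4:
  c_4 = (-0.858750 + (-0.482500))/2 = -0.670625
  f(c_4) = f(-0.670625) = 1.224907
  f(a) × f(c) < 0, new interval: [-0.858750, -0.670625]
Iteration 5:
  c_5 = (-0.858750 + (-0.670625))/2 = -0.764688
  f(c_5) = f(-0.764688) = 0.379979
  f(a) × f(c) < 0, new interval: [-0.858750, -0.764688]

After 5 iteration(s), the approximation is c_5 = -0.764688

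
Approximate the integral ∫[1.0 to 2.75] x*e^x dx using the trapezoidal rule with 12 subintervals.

f(x) = x*e^x
a = 1.0, b = 2.75, n = 12
h = (b - a)/n = 0.145833

Trapezoidal rule: (h/2)[f(x₀) + 2f(x₁) + 2f(x₂) + ... + f(xₙ)]

x_0 = 1.0000, f(x_0) = 2.718282, coefficient = 1
x_1 = 1.1458, f(x_1) = 3.603716, coefficient = 2
x_2 = 1.2917, f(x_2) = 4.700176, coefficient = 2
x_3 = 1.4375, f(x_3) = 6.052101, coefficient = 2
x_4 = 1.5833, f(x_4) = 7.712679, coefficient = 2
x_5 = 1.7292, f(x_5) = 9.745506, coefficient = 2
x_6 = 1.8750, f(x_6) = 12.226536, coefficient = 2
x_7 = 2.0208, f(x_7) = 15.246398, coefficient = 2
x_8 = 2.1667, f(x_8) = 18.913133, coefficient = 2
x_9 = 2.3125, f(x_9) = 23.355423, coefficient = 2
x_10 = 2.4583, f(x_10) = 28.726411, coefficient = 2
x_11 = 2.6042, f(x_11) = 35.208213, coefficient = 2
x_12 = 2.7500, f(x_12) = 43.017238, coefficient = 1

I ≈ (0.145833/2) × 376.716106 = 27.468883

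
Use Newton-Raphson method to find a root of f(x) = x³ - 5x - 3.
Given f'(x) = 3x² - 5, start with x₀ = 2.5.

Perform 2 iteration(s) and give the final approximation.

f(x) = x³ - 5x - 3
f'(x) = 3x² - 5
x₀ = 2.5

Newton-Raphson formula: x_{n+1} = x_n - f(x_n)/f'(x_n)

Iteration 1:
  f(2.500000) = 0.125000
  f'(2.500000) = 13.750000
  x_1 = 2.500000 - 0.125000/13.750000 = 2.490909
Iteration 2:
  f(2.490909) = 0.000619
  f'(2.490909) = 13.613884
  x_2 = 2.490909 - 0.000619/13.613884 = 2.490864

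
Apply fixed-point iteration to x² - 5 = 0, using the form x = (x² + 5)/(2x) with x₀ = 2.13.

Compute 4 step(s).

Equation: x² - 5 = 0
Fixed-point form: x = (x² + 5)/(2x)
x₀ = 2.13

x_1 = g(2.130000) = 2.238709
x_2 = g(2.238709) = 2.236070
x_3 = g(2.236070) = 2.236068
x_4 = g(2.236068) = 2.236068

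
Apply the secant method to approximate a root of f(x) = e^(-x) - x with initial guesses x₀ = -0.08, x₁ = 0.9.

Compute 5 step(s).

f(x) = e^(-x) - x
x₀ = -0.08, x₁ = 0.9

Secant formula: x_{n+1} = x_n - f(x_n)(x_n - x_{n-1})/(f(x_n) - f(x_{n-1}))

Iteration 1:
  f(-0.080000) = 1.163287
  f(0.900000) = -0.493430
  x_2 = 0.900000 - (-0.493430)×(0.900000 - (-0.080000))/(-0.493430 - 1.163287)
       = 0.608121
Iteration 2:
  f(0.900000) = -0.493430
  f(0.608121) = -0.063748
  x_3 = 0.608121 - (-0.063748)×(0.608121 - 0.900000)/(-0.063748 - (-0.493430))
       = 0.564817
Iteration 3:
  f(0.608121) = -0.063748
  f(0.564817) = 0.003646
  x_4 = 0.564817 - 0.003646×(0.564817 - 0.608121)/(0.003646 - (-0.063748))
       = 0.567160
Iteration 4:
  f(0.564817) = 0.003646
  f(0.567160) = -0.000027
  x_5 = 0.567160 - (-0.000027)×(0.567160 - 0.564817)/(-0.000027 - 0.003646)
       = 0.567143
Iteration 5:
  f(0.567160) = -0.000027
  f(0.567143) = 0.000000
  x_6 = 0.567143 - 0.000000×(0.567143 - 0.567160)/(0.000000 - (-0.000027))
       = 0.567143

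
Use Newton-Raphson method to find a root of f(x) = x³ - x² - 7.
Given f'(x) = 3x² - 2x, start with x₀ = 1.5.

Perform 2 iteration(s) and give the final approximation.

f(x) = x³ - x² - 7
f'(x) = 3x² - 2x
x₀ = 1.5

Newton-Raphson formula: x_{n+1} = x_n - f(x_n)/f'(x_n)

Iteration 1:
  f(1.500000) = -5.875000
  f'(1.500000) = 3.750000
  x_1 = 1.500000 - (-5.875000)/3.750000 = 3.066667
Iteration 2:
  f(3.066667) = 12.435852
  f'(3.066667) = 22.080000
  x_2 = 3.066667 - 12.435852/22.080000 = 2.503449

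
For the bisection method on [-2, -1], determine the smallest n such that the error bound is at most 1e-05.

We need (b-a)/2^n ≤ 1e-05
(-1 - (-2))/2^n ≤ 1e-05
1/2^n ≤ 1e-05
2^n ≥ 100000
n ≥ log₂(100000) = 16.61
n ≥ 17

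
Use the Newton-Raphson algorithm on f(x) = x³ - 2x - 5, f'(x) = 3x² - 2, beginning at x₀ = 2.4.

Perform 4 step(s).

f(x) = x³ - 2x - 5
f'(x) = 3x² - 2
x₀ = 2.4

Newton-Raphson formula: x_{n+1} = x_n - f(x_n)/f'(x_n)

Iteration 1:
  f(2.400000) = 4.024000
  f'(2.400000) = 15.280000
  x_1 = 2.400000 - 4.024000/15.280000 = 2.136649
Iteration 2:
  f(2.136649) = 0.481082
  f'(2.136649) = 11.695810
  x_2 = 2.136649 - 0.481082/11.695810 = 2.095516
Iteration 3:
  f(2.095516) = 0.010775
  f'(2.095516) = 11.173567
  x_3 = 2.095516 - 0.010775/11.173567 = 2.094552
Iteration 4:
  f(2.094552) = 0.000006
  f'(2.094552) = 11.161444
  x_4 = 2.094552 - 0.000006/11.161444 = 2.094551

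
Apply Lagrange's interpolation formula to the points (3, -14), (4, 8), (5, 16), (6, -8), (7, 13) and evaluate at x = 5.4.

Lagrange interpolation formula:
P(x) = Σ yᵢ × Lᵢ(x)
where Lᵢ(x) = Π_{j≠i} (x - xⱼ)/(xᵢ - xⱼ)

L_0(5.4) = (5.4 - 4)/(3 - 4) × (5.4 - 5)/(3 - 5) × (5.4 - 6)/(3 - 6) × (5.4 - 7)/(3 - 7) = 0.022400
L_1(5.4) = (5.4 - 3)/(4 - 3) × (5.4 - 5)/(4 - 5) × (5.4 - 6)/(4 - 6) × (5.4 - 7)/(4 - 7) = -0.153600
L_2(5.4) = (5.4 - 3)/(5 - 3) × (5.4 - 4)/(5 - 4) × (5.4 - 6)/(5 - 6) × (5.4 - 7)/(5 - 7) = 0.806400
L_3(5.4) = (5.4 - 3)/(6 - 3) × (5.4 - 4)/(6 - 4) × (5.4 - 5)/(6 - 5) × (5.4 - 7)/(6 - 7) = 0.358400
L_4(5.4) = (5.4 - 3)/(7 - 3) × (5.4 - 4)/(7 - 4) × (5.4 - 5)/(7 - 5) × (5.4 - 6)/(7 - 6) = -0.033600

P(5.4) = (-14)×L_0(5.4) + 8×L_1(5.4) + 16×L_2(5.4) + (-8)×L_3(5.4) + 13×L_4(5.4)
P(5.4) = 8.056000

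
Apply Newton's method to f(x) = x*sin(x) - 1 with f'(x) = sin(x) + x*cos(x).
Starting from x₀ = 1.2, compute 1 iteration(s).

f(x) = x*sin(x) - 1
f'(x) = sin(x) + x*cos(x)
x₀ = 1.2

Newton-Raphson formula: x_{n+1} = x_n - f(x_n)/f'(x_n)

Iteration 1:
  f(1.200000) = 0.118447
  f'(1.200000) = 1.366868
  x_1 = 1.200000 - 0.118447/1.366868 = 1.113344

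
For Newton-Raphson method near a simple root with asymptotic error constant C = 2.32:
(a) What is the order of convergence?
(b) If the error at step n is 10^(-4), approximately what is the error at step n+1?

(a) Newton-Raphson has quadratic (order 2) convergence near simple roots.
    This means |e_{n+1}| ≈ C|e_n|².

(b) With |e_n| = 10^(-4) and C = 2.32:
    |e_{n+1}| ≈ 2.32 × (10^(-4))² = 2.32 × 10^(-8)

(a) 2 (quadratic); (b) |e_{n+1}| ≈ 2.320e-08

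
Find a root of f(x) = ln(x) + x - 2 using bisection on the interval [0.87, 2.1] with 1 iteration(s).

f(x) = ln(x) + x - 2
Initial interval: [0.87, 2.1]

Iteration 1:
  c_1 = (0.870000 + 2.100000)/2 = 1.485000
  f(c_1) = f(1.485000) = -0.119585
  f(a) × f(c) ≥ 0, new interval: [1.485000, 2.100000]

After 1 iteration(s), the approximation is c_1 = 1.485000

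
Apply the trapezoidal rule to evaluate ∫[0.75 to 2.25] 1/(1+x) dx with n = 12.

f(x) = 1/(1+x)
a = 0.75, b = 2.25, n = 12
h = (b - a)/n = 0.125000

Trapezoidal rule: (h/2)[f(x₀) + 2f(x₁) + 2f(x₂) + ... + f(xₙ)]

x_0 = 0.7500, f(x_0) = 0.571429, coefficient = 1
x_1 = 0.8750, f(x_1) = 0.533333, coefficient = 2
x_2 = 1.0000, f(x_2) = 0.500000, coefficient = 2
x_3 = 1.1250, f(x_3) = 0.470588, coefficient = 2
x_4 = 1.2500, f(x_4) = 0.444444, coefficient = 2
x_5 = 1.3750, f(x_5) = 0.421053, coefficient = 2
x_6 = 1.5000, f(x_6) = 0.400000, coefficient = 2
x_7 = 1.6250, f(x_7) = 0.380952, coefficient = 2
x_8 = 1.7500, f(x_8) = 0.363636, coefficient = 2
x_9 = 1.8750, f(x_9) = 0.347826, coefficient = 2
x_10 = 2.0000, f(x_10) = 0.333333, coefficient = 2
x_11 = 2.1250, f(x_11) = 0.320000, coefficient = 2
x_12 = 2.2500, f(x_12) = 0.307692, coefficient = 1

I ≈ (0.125000/2) × 9.909454 = 0.619341
Exact value: 0.619039
Error: 0.000302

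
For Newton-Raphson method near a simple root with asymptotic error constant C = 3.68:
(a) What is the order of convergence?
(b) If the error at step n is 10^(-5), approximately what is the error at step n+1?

(a) Newton-Raphson has quadratic (order 2) convergence near simple roots.
    This means |e_{n+1}| ≈ C|e_n|².

(b) With |e_n| = 10^(-5) and C = 3.68:
    |e_{n+1}| ≈ 3.68 × (10^(-5))² = 3.68 × 10^(-10)

(a) 2 (quadratic); (b) |e_{n+1}| ≈ 3.680e-10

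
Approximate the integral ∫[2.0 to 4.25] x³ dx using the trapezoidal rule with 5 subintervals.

f(x) = x³
a = 2.0, b = 4.25, n = 5
h = (b - a)/n = 0.450000

Trapezoidal rule: (h/2)[f(x₀) + 2f(x₁) + 2f(x₂) + ... + f(xₙ)]

x_0 = 2.0000, f(x_0) = 8.000000, coefficient = 1
x_1 = 2.4500, f(x_1) = 14.706125, coefficient = 2
x_2 = 2.9000, f(x_2) = 24.389000, coefficient = 2
x_3 = 3.3500, f(x_3) = 37.595375, coefficient = 2
x_4 = 3.8000, f(x_4) = 54.872000, coefficient = 2
x_5 = 4.2500, f(x_5) = 76.765625, coefficient = 1

I ≈ (0.450000/2) × 347.890625 = 78.275391
Exact value: 77.563477
Error: 0.711914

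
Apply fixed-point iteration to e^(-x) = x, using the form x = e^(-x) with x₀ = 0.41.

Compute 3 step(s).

Equation: e^(-x) = x
Fixed-point form: x = e^(-x)
x₀ = 0.41

x_1 = g(0.410000) = 0.663650
x_2 = g(0.663650) = 0.514968
x_3 = g(0.514968) = 0.597520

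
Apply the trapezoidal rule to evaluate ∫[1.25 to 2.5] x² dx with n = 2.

f(x) = x²
a = 1.25, b = 2.5, n = 2
h = (b - a)/n = 0.625000

Trapezoidal rule: (h/2)[f(x₀) + 2f(x₁) + 2f(x₂) + ... + f(xₙ)]

x_0 = 1.2500, f(x_0) = 1.562500, coefficient = 1
x_1 = 1.8750, f(x_1) = 3.515625, coefficient = 2
x_2 = 2.5000, f(x_2) = 6.250000, coefficient = 1

I ≈ (0.625000/2) × 14.843750 = 4.638672
Exact value: 4.557292
Error: 0.081380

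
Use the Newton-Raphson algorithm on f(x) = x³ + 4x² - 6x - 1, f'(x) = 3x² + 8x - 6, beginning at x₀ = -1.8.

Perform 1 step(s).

f(x) = x³ + 4x² - 6x - 1
f'(x) = 3x² + 8x - 6
x₀ = -1.8

Newton-Raphson formula: x_{n+1} = x_n - f(x_n)/f'(x_n)

Iteration 1:
  f(-1.800000) = 16.928000
  f'(-1.800000) = -10.680000
  x_1 = -1.800000 - 16.928000/(-10.680000) = -0.214981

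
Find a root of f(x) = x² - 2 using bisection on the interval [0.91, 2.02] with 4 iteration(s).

f(x) = x² - 2
Initial interval: [0.91, 2.02]

Iteration 1:
  c_1 = (0.910000 + 2.020000)/2 = 1.465000
  f(c_1) = f(1.465000) = 0.146225
  f(a) × f(c) < 0, new interval: [0.910000, 1.465000]
Iteration 2:
  c_2 = (0.910000 + 1.465000)/2 = 1.187500
  f(c_2) = f(1.187500) = -0.589844
  f(a) × f(c) ≥ 0, new interval: [1.187500, 1.465000]
Iteration 3:
  c_3 = (1.187500 + 1.465000)/2 = 1.326250
  f(c_3) = f(1.326250) = -0.241061
  f(a) × f(c) ≥ 0, new interval: [1.326250, 1.465000]
Iteration 4:
  c_4 = (1.326250 + 1.465000)/2 = 1.395625
  f(c_4) = f(1.395625) = -0.052231
  f(a) × f(c) ≥ 0, new interval: [1.395625, 1.465000]

After 4 iteration(s), the approximation is c_4 = 1.395625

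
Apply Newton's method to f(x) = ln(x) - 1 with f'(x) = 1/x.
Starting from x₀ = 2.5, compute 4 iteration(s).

f(x) = ln(x) - 1
f'(x) = 1/x
x₀ = 2.5

Newton-Raphson formula: x_{n+1} = x_n - f(x_n)/f'(x_n)

Iteration 1:
  f(2.500000) = -0.083709
  f'(2.500000) = 0.400000
  x_1 = 2.500000 - (-0.083709)/0.400000 = 2.709273
Iteration 2:
  f(2.709273) = -0.003320
  f'(2.709273) = 0.369103
  x_2 = 2.709273 - (-0.003320)/0.369103 = 2.718267
Iteration 3:
  f(2.718267) = -0.000005
  f'(2.718267) = 0.367881
  x_3 = 2.718267 - (-0.000005)/0.367881 = 2.718282
Iteration 4:
  f(2.718282) = 0.000000
  f'(2.718282) = 0.367879
  x_4 = 2.718282 - 0.000000/0.367879 = 2.718282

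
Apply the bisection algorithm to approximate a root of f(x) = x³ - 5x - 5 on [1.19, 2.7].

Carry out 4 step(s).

f(x) = x³ - 5x - 5
Initial interval: [1.19, 2.7]

Iteration 1:
  c_1 = (1.190000 + 2.700000)/2 = 1.945000
  f(c_1) = f(1.945000) = -7.367016
  f(a) × f(c) ≥ 0, new interval: [1.945000, 2.700000]
Iteration 2:
  c_2 = (1.945000 + 2.700000)/2 = 2.322500
  f(c_2) = f(2.322500) = -4.084920
  f(a) × f(c) ≥ 0, new interval: [2.322500, 2.700000]
Iteration 3:
  c_3 = (2.322500 + 2.700000)/2 = 2.511250
  f(c_3) = f(2.511250) = -1.719362
  f(a) × f(c) ≥ 0, new interval: [2.511250, 2.700000]
Iteration 4:
  c_4 = (2.511250 + 2.700000)/2 = 2.605625
  f(c_4) = f(2.605625) = -0.337803
  f(a) × f(c) ≥ 0, new interval: [2.605625, 2.700000]

After 4 iteration(s), the approximation is c_4 = 2.605625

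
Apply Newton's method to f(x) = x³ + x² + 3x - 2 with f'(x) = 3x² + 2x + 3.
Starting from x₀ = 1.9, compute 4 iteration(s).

f(x) = x³ + x² + 3x - 2
f'(x) = 3x² + 2x + 3
x₀ = 1.9

Newton-Raphson formula: x_{n+1} = x_n - f(x_n)/f'(x_n)

Iteration 1:
  f(1.900000) = 14.169000
  f'(1.900000) = 17.630000
  x_1 = 1.900000 - 14.169000/17.630000 = 1.096313
Iteration 2:
  f(1.096313) = 3.808503
  f'(1.096313) = 8.798333
  x_2 = 1.096313 - 3.808503/8.798333 = 0.663447
Iteration 3:
  f(0.663447) = 0.722525
  f'(0.663447) = 5.647378
  x_3 = 0.663447 - 0.722525/5.647378 = 0.535507
Iteration 4:
  f(0.535507) = 0.046854
  f'(0.535507) = 4.931316
  x_4 = 0.535507 - 0.046854/4.931316 = 0.526006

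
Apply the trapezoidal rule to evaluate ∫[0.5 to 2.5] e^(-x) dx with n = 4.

f(x) = e^(-x)
a = 0.5, b = 2.5, n = 4
h = (b - a)/n = 0.500000

Trapezoidal rule: (h/2)[f(x₀) + 2f(x₁) + 2f(x₂) + ... + f(xₙ)]

x_0 = 0.5000, f(x_0) = 0.606531, coefficient = 1
x_1 = 1.0000, f(x_1) = 0.367879, coefficient = 2
x_2 = 1.5000, f(x_2) = 0.223130, coefficient = 2
x_3 = 2.0000, f(x_3) = 0.135335, coefficient = 2
x_4 = 2.5000, f(x_4) = 0.082085, coefficient = 1

I ≈ (0.500000/2) × 2.141305 = 0.535326
Exact value: 0.524446
Error: 0.010881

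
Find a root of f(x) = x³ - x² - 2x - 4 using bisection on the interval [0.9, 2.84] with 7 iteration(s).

f(x) = x³ - x² - 2x - 4
Initial interval: [0.9, 2.84]

Iteration 1:
  c_1 = (0.900000 + 2.840000)/2 = 1.870000
  f(c_1) = f(1.870000) = -4.697697
  f(a) × f(c) ≥ 0, new interval: [1.870000, 2.840000]
Iteration 2:
  c_2 = (1.870000 + 2.840000)/2 = 2.355000
  f(c_2) = f(2.355000) = -1.195136
  f(a) × f(c) ≥ 0, new interval: [2.355000, 2.840000]
Iteration 3:
  c_3 = (2.355000 + 2.840000)/2 = 2.597500
  f(c_3) = f(2.597500) = 1.583342
  f(a) × f(c) < 0, new interval: [2.355000, 2.597500]
Iteration 4:
  c_4 = (2.355000 + 2.597500)/2 = 2.476250
  f(c_4) = f(2.476250) = 0.099591
  f(a) × f(c) < 0, new interval: [2.355000, 2.476250]
Iteration 5:
  c_5 = (2.355000 + 2.476250)/2 = 2.415625
  f(c_5) = f(2.415625) = -0.570733
  f(a) × f(c) ≥ 0, new interval: [2.415625, 2.476250]
Iteration 6:
  c_6 = (2.415625 + 2.476250)/2 = 2.445938
  f(c_6) = f(2.445938) = -0.241394
  f(a) × f(c) ≥ 0, new interval: [2.445938, 2.476250]
Iteration 7:
  c_7 = (2.445938 + 2.476250)/2 = 2.461094
  f(c_7) = f(2.461094) = -0.072368
  f(a) × f(c) ≥ 0, new interval: [2.461094, 2.476250]

After 7 iteration(s), the approximation is c_7 = 2.461094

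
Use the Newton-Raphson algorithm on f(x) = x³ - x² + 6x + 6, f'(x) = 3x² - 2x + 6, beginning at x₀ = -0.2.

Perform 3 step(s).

f(x) = x³ - x² + 6x + 6
f'(x) = 3x² - 2x + 6
x₀ = -0.2

Newton-Raphson formula: x_{n+1} = x_n - f(x_n)/f'(x_n)

Iteration 1:
  f(-0.200000) = 4.752000
  f'(-0.200000) = 6.520000
  x_1 = -0.200000 - 4.752000/6.520000 = -0.928834
Iteration 2:
  f(-0.928834) = -1.237076
  f'(-0.928834) = 10.445868
  x_2 = -0.928834 - (-1.237076)/10.445868 = -0.810407
Iteration 3:
  f(-0.810407) = -0.051445
  f'(-0.810407) = 9.591093
  x_3 = -0.810407 - (-0.051445)/9.591093 = -0.805043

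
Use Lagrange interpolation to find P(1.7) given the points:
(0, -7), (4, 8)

Lagrange interpolation formula:
P(x) = Σ yᵢ × Lᵢ(x)
where Lᵢ(x) = Π_{j≠i} (x - xⱼ)/(xᵢ - xⱼ)

L_0(1.7) = (1.7 - 4)/(0 - 4) = 0.575000
L_1(1.7) = (1.7 - 0)/(4 - 0) = 0.425000

P(1.7) = (-7)×L_0(1.7) + 8×L_1(1.7)
P(1.7) = -0.625000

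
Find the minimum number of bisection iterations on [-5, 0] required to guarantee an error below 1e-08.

We need (b-a)/2^n ≤ 1e-08
(0 - (-5))/2^n ≤ 1e-08
5/2^n ≤ 1e-08
2^n ≥ 500000000
n ≥ log₂(500000000) = 28.90
n ≥ 29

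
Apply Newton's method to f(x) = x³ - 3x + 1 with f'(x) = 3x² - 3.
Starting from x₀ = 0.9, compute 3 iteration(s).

f(x) = x³ - 3x + 1
f'(x) = 3x² - 3
x₀ = 0.9

Newton-Raphson formula: x_{n+1} = x_n - f(x_n)/f'(x_n)

Iteration 1:
  f(0.900000) = -0.971000
  f'(0.900000) = -0.570000
  x_1 = 0.900000 - (-0.971000)/(-0.570000) = -0.803509
Iteration 2:
  f(-0.803509) = 2.891760
  f'(-0.803509) = -1.063121
  x_2 = -0.803509 - 2.891760/(-1.063121) = 1.916558
Iteration 3:
  f(1.916558) = 2.290216
  f'(1.916558) = 8.019582
  x_3 = 1.916558 - 2.290216/8.019582 = 1.630980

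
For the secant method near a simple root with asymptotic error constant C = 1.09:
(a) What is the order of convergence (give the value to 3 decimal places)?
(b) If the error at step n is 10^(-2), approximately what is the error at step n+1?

(a) Secant method has superlinear convergence with order φ = (1+√5)/2 ≈ 1.618.
    This means |e_{n+1}| ≈ C|e_n|^1.618.

(b) With |e_n| = 10^(-2) and C = 1.09:
    |e_{n+1}| ≈ 1.09 × (10^(-2))^1.618 = 1.09 × 10^(-3.24)

(a) ≈ 1.618 (golden ratio); (b) |e_{n+1}| ≈ 6.329e-04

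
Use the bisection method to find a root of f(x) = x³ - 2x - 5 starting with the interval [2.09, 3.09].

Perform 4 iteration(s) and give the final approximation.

f(x) = x³ - 2x - 5
Initial interval: [2.09, 3.09]

Iteration 1:
  c_1 = (2.090000 + 3.090000)/2 = 2.590000
  f(c_1) = f(2.590000) = 7.193979
  f(a) × f(c) < 0, new interval: [2.090000, 2.590000]
Iteration 2:
  c_2 = (2.090000 + 2.590000)/2 = 2.340000
  f(c_2) = f(2.340000) = 3.132904
  f(a) × f(c) < 0, new interval: [2.090000, 2.340000]
Iteration 3:
  c_3 = (2.090000 + 2.340000)/2 = 2.215000
  f(c_3) = f(2.215000) = 1.437288
  f(a) × f(c) < 0, new interval: [2.090000, 2.215000]
Iteration 4:
  c_4 = (2.090000 + 2.215000)/2 = 2.152500
  f(c_4) = f(2.152500) = 0.668084
  f(a) × f(c) < 0, new interval: [2.090000, 2.152500]

After 4 iteration(s), the approximation is c_4 = 2.152500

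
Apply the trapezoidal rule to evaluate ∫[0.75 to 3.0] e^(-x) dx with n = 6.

f(x) = e^(-x)
a = 0.75, b = 3.0, n = 6
h = (b - a)/n = 0.375000

Trapezoidal rule: (h/2)[f(x₀) + 2f(x₁) + 2f(x₂) + ... + f(xₙ)]

x_0 = 0.7500, f(x_0) = 0.472367, coefficient = 1
x_1 = 1.1250, f(x_1) = 0.324652, coefficient = 2
x_2 = 1.5000, f(x_2) = 0.223130, coefficient = 2
x_3 = 1.8750, f(x_3) = 0.153355, coefficient = 2
x_4 = 2.2500, f(x_4) = 0.105399, coefficient = 2
x_5 = 2.6250, f(x_5) = 0.072440, coefficient = 2
x_6 = 3.0000, f(x_6) = 0.049787, coefficient = 1

I ≈ (0.375000/2) × 2.280107 = 0.427520
Exact value: 0.422579
Error: 0.004941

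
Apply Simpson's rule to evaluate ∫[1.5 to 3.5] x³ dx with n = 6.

f(x) = x³
a = 1.5, b = 3.5, n = 6
h = (b - a)/n = 0.333333

Simpson's rule: (h/3)[f(x₀) + 4f(x₁) + 2f(x₂) + ... + f(xₙ)]

x_0 = 1.5000, f(x_0) = 3.375000, coefficient = 1
x_1 = 1.8333, f(x_1) = 6.162037, coefficient = 4
x_2 = 2.1667, f(x_2) = 10.171296, coefficient = 2
x_3 = 2.5000, f(x_3) = 15.625000, coefficient = 4
x_4 = 2.8333, f(x_4) = 22.745370, coefficient = 2
x_5 = 3.1667, f(x_5) = 31.754630, coefficient = 4
x_6 = 3.5000, f(x_6) = 42.875000, coefficient = 1

I ≈ (0.333333/3) × 326.250000 = 36.250000
Exact value: 36.250000
Error: 0.000000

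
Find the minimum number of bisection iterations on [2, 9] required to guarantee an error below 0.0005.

We need (b-a)/2^n ≤ 0.0005
(9 - 2)/2^n ≤ 0.0005
7/2^n ≤ 0.0005
2^n ≥ 14000
n ≥ log₂(14000) = 13.77
n ≥ 14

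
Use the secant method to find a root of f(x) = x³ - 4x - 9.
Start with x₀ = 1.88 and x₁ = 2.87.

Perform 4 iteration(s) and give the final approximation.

f(x) = x³ - 4x - 9
x₀ = 1.88, x₁ = 2.87

Secant formula: x_{n+1} = x_n - f(x_n)(x_n - x_{n-1})/(f(x_n) - f(x_{n-1}))

Iteration 1:
  f(1.880000) = -9.875328
  f(2.870000) = 3.159903
  x_2 = 2.870000 - 3.159903×(2.870000 - 1.880000)/(3.159903 - (-9.875328))
       = 2.630012
Iteration 2:
  f(2.870000) = 3.159903
  f(2.630012) = -1.328358
  x_3 = 2.630012 - (-1.328358)×(2.630012 - 2.870000)/(-1.328358 - 3.159903)
       = 2.701039
Iteration 3:
  f(2.630012) = -1.328358
  f(2.701039) = -0.098420
  x_4 = 2.701039 - (-0.098420)×(2.701039 - 2.630012)/(-0.098420 - (-1.328358))
       = 2.706723
Iteration 4:
  f(2.701039) = -0.098420
  f(2.706723) = 0.003504
  x_5 = 2.706723 - 0.003504×(2.706723 - 2.701039)/(0.003504 - (-0.098420))
       = 2.706527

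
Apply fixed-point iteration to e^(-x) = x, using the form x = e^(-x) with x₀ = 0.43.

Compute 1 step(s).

Equation: e^(-x) = x
Fixed-point form: x = e^(-x)
x₀ = 0.43

x_1 = g(0.430000) = 0.650509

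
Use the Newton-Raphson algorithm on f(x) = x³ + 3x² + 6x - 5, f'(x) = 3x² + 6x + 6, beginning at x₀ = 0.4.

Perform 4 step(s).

f(x) = x³ + 3x² + 6x - 5
f'(x) = 3x² + 6x + 6
x₀ = 0.4

Newton-Raphson formula: x_{n+1} = x_n - f(x_n)/f'(x_n)

Iteration 1:
  f(0.400000) = -2.056000
  f'(0.400000) = 8.880000
  x_1 = 0.400000 - (-2.056000)/8.880000 = 0.631532
Iteration 2:
  f(0.631532) = 0.237560
  f'(0.631532) = 10.985685
  x_2 = 0.631532 - 0.237560/10.985685 = 0.609907
Iteration 3:
  f(0.609907) = 0.002279
  f'(0.609907) = 10.775402
  x_3 = 0.609907 - 0.002279/10.775402 = 0.609696
Iteration 4:
  f(0.609696) = 0.000000
  f'(0.609696) = 10.773359
  x_4 = 0.609696 - 0.000000/10.773359 = 0.609695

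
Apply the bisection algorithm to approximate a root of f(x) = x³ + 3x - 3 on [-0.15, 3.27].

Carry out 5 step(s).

f(x) = x³ + 3x - 3
Initial interval: [-0.15, 3.27]

Iteration 1:
  c_1 = (-0.150000 + 3.270000)/2 = 1.560000
  f(c_1) = f(1.560000) = 5.476416
  f(a) × f(c) < 0, new interval: [-0.150000, 1.560000]
Iteration 2:
  c_2 = (-0.150000 + 1.560000)/2 = 0.705000
  f(c_2) = f(0.705000) = -0.534597
  f(a) × f(c) ≥ 0, new interval: [0.705000, 1.560000]
Iteration 3:
  c_3 = (0.705000 + 1.560000)/2 = 1.132500
  f(c_3) = f(1.132500) = 1.849995
  f(a) × f(c) < 0, new interval: [0.705000, 1.132500]
Iteration 4:
  c_4 = (0.705000 + 1.132500)/2 = 0.918750
  f(c_4) = f(0.918750) = 0.531768
  f(a) × f(c) < 0, new interval: [0.705000, 0.918750]
Iteration 5:
  c_5 = (0.705000 + 0.918750)/2 = 0.811875
  f(c_5) = f(0.811875) = -0.029235
  f(a) × f(c) ≥ 0, new interval: [0.811875, 0.918750]

After 5 iteration(s), the approximation is c_5 = 0.811875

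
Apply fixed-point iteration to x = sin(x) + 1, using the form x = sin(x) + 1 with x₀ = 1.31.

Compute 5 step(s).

Equation: x = sin(x) + 1
Fixed-point form: x = sin(x) + 1
x₀ = 1.31

x_1 = g(1.310000) = 1.966185
x_2 = g(1.966185) = 1.922847
x_3 = g(1.922847) = 1.938668
x_4 = g(1.938668) = 1.933095
x_5 = g(1.933095) = 1.935085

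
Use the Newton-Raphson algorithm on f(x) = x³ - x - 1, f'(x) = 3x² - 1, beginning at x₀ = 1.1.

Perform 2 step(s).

f(x) = x³ - x - 1
f'(x) = 3x² - 1
x₀ = 1.1

Newton-Raphson formula: x_{n+1} = x_n - f(x_n)/f'(x_n)

Iteration 1:
  f(1.100000) = -0.769000
  f'(1.100000) = 2.630000
  x_1 = 1.100000 - (-0.769000)/2.630000 = 1.392395
Iteration 2:
  f(1.392395) = 0.307132
  f'(1.392395) = 4.816295
  x_2 = 1.392395 - 0.307132/4.816295 = 1.328626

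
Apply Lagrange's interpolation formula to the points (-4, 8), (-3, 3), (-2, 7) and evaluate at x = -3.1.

Lagrange interpolation formula:
P(x) = Σ yᵢ × Lᵢ(x)
where Lᵢ(x) = Π_{j≠i} (x - xⱼ)/(xᵢ - xⱼ)

L_0(-3.1) = (-3.1 - (-3))/(-4 - (-3)) × (-3.1 - (-2))/(-4 - (-2)) = 0.055000
L_1(-3.1) = (-3.1 - (-4))/(-3 - (-4)) × (-3.1 - (-2))/(-3 - (-2)) = 0.990000
L_2(-3.1) = (-3.1 - (-4))/(-2 - (-4)) × (-3.1 - (-3))/(-2 - (-3)) = -0.045000

P(-3.1) = 8×L_0(-3.1) + 3×L_1(-3.1) + 7×L_2(-3.1)
P(-3.1) = 3.095000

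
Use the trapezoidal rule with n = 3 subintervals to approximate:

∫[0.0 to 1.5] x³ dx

f(x) = x³
a = 0.0, b = 1.5, n = 3
h = (b - a)/n = 0.500000

Trapezoidal rule: (h/2)[f(x₀) + 2f(x₁) + 2f(x₂) + ... + f(xₙ)]

x_0 = 0.0000, f(x_0) = 0.000000, coefficient = 1
x_1 = 0.5000, f(x_1) = 0.125000, coefficient = 2
x_2 = 1.0000, f(x_2) = 1.000000, coefficient = 2
x_3 = 1.5000, f(x_3) = 3.375000, coefficient = 1

I ≈ (0.500000/2) × 5.625000 = 1.406250
Exact value: 1.265625
Error: 0.140625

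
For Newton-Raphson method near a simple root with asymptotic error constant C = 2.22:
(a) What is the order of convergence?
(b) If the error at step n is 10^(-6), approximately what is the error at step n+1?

(a) Newton-Raphson has quadratic (order 2) convergence near simple roots.
    This means |e_{n+1}| ≈ C|e_n|².

(b) With |e_n| = 10^(-6) and C = 2.22:
    |e_{n+1}| ≈ 2.22 × (10^(-6))² = 2.22 × 10^(-12)

(a) 2 (quadratic); (b) |e_{n+1}| ≈ 2.220e-12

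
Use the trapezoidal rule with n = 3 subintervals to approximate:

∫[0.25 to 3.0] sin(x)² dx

f(x) = sin(x)²
a = 0.25, b = 3.0, n = 3
h = (b - a)/n = 0.916667

Trapezoidal rule: (h/2)[f(x₀) + 2f(x₁) + 2f(x₂) + ... + f(xₙ)]

x_0 = 0.2500, f(x_0) = 0.061209, coefficient = 1
x_1 = 1.1667, f(x_1) = 0.845379, coefficient = 2
x_2 = 2.0833, f(x_2) = 0.759518, coefficient = 2
x_3 = 3.0000, f(x_3) = 0.019915, coefficient = 1

I ≈ (0.916667/2) × 3.290917 = 1.508337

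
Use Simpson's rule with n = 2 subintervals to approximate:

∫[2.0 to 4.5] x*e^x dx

f(x) = x*e^x
a = 2.0, b = 4.5, n = 2
h = (b - a)/n = 1.250000

Simpson's rule: (h/3)[f(x₀) + 4f(x₁) + 2f(x₂) + ... + f(xₙ)]

x_0 = 2.0000, f(x_0) = 14.778112, coefficient = 1
x_1 = 3.2500, f(x_1) = 83.818605, coefficient = 4
x_2 = 4.5000, f(x_2) = 405.077091, coefficient = 1

I ≈ (1.250000/3) × 755.129622 = 314.637342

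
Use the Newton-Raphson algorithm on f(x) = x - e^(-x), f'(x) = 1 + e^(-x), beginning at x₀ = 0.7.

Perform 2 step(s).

f(x) = x - e^(-x)
f'(x) = 1 + e^(-x)
x₀ = 0.7

Newton-Raphson formula: x_{n+1} = x_n - f(x_n)/f'(x_n)

Iteration 1:
  f(0.700000) = 0.203415
  f'(0.700000) = 1.496585
  x_1 = 0.700000 - 0.203415/1.496585 = 0.564081
Iteration 2:
  f(0.564081) = -0.004802
  f'(0.564081) = 1.568883
  x_2 = 0.564081 - (-0.004802)/1.568883 = 0.567142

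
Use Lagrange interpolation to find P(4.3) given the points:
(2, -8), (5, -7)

Lagrange interpolation formula:
P(x) = Σ yᵢ × Lᵢ(x)
where Lᵢ(x) = Π_{j≠i} (x - xⱼ)/(xᵢ - xⱼ)

L_0(4.3) = (4.3 - 5)/(2 - 5) = 0.233333
L_1(4.3) = (4.3 - 2)/(5 - 2) = 0.766667

P(4.3) = (-8)×L_0(4.3) + (-7)×L_1(4.3)
P(4.3) = -7.233333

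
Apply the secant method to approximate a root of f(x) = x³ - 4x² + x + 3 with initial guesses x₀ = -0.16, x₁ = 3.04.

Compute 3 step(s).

f(x) = x³ - 4x² + x + 3
x₀ = -0.16, x₁ = 3.04

Secant formula: x_{n+1} = x_n - f(x_n)(x_n - x_{n-1})/(f(x_n) - f(x_{n-1}))

Iteration 1:
  f(-0.160000) = 2.733504
  f(3.040000) = -2.831936
  x_2 = 3.040000 - (-2.831936)×(3.040000 - (-0.160000))/(-2.831936 - 2.733504)
       = 1.411702
Iteration 2:
  f(3.040000) = -2.831936
  f(1.411702) = -0.746523
  x_3 = 1.411702 - (-0.746523)×(1.411702 - 3.040000)/(-0.746523 - (-2.831936))
       = 0.828814
Iteration 3:
  f(1.411702) = -0.746523
  f(0.828814) = 1.650424
  x_4 = 0.828814 - 1.650424×(0.828814 - 1.411702)/(1.650424 - (-0.746523))
       = 1.230163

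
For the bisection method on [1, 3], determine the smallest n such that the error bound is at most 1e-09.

We need (b-a)/2^n ≤ 1e-09
(3 - 1)/2^n ≤ 1e-09
2/2^n ≤ 1e-09
2^n ≥ 2000000000
n ≥ log₂(2000000000) = 30.90
n ≥ 31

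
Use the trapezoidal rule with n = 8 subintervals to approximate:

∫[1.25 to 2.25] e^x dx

f(x) = e^x
a = 1.25, b = 2.25, n = 8
h = (b - a)/n = 0.125000

Trapezoidal rule: (h/2)[f(x₀) + 2f(x₁) + 2f(x₂) + ... + f(xₙ)]

x_0 = 1.2500, f(x_0) = 3.490343, coefficient = 1
x_1 = 1.3750, f(x_1) = 3.955077, coefficient = 2
x_2 = 1.5000, f(x_2) = 4.481689, coefficient = 2
x_3 = 1.6250, f(x_3) = 5.078419, coefficient = 2
x_4 = 1.7500, f(x_4) = 5.754603, coefficient = 2
x_5 = 1.8750, f(x_5) = 6.520819, coefficient = 2
x_6 = 2.0000, f(x_6) = 7.389056, coefficient = 2
x_7 = 2.1250, f(x_7) = 8.372897, coefficient = 2
x_8 = 2.2500, f(x_8) = 9.487736, coefficient = 1

I ≈ (0.125000/2) × 96.083199 = 6.005200
Exact value: 5.997393
Error: 0.007807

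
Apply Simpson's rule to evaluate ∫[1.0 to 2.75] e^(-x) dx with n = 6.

f(x) = e^(-x)
a = 1.0, b = 2.75, n = 6
h = (b - a)/n = 0.291667

Simpson's rule: (h/3)[f(x₀) + 4f(x₁) + 2f(x₂) + ... + f(xₙ)]

x_0 = 1.0000, f(x_0) = 0.367879, coefficient = 1
x_1 = 1.2917, f(x_1) = 0.274812, coefficient = 4
x_2 = 1.5833, f(x_2) = 0.205290, coefficient = 2
x_3 = 1.8750, f(x_3) = 0.153355, coefficient = 4
x_4 = 2.1667, f(x_4) = 0.114559, coefficient = 2
x_5 = 2.4583, f(x_5) = 0.085577, coefficient = 4
x_6 = 2.7500, f(x_6) = 0.063928, coefficient = 1

I ≈ (0.291667/3) × 3.126484 = 0.303964
Exact value: 0.303952
Error: 0.000012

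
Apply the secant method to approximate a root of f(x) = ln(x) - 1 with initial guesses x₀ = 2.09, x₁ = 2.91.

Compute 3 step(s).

f(x) = ln(x) - 1
x₀ = 2.09, x₁ = 2.91

Secant formula: x_{n+1} = x_n - f(x_n)(x_n - x_{n-1})/(f(x_n) - f(x_{n-1}))

Iteration 1:
  f(2.090000) = -0.262836
  f(2.910000) = 0.068153
  x_2 = 2.910000 - 0.068153×(2.910000 - 2.090000)/(0.068153 - (-0.262836))
       = 2.741156
Iteration 2:
  f(2.910000) = 0.068153
  f(2.741156) = 0.008380
  x_3 = 2.741156 - 0.008380×(2.741156 - 2.910000)/(0.008380 - 0.068153)
       = 2.717485
Iteration 3:
  f(2.741156) = 0.008380
  f(2.717485) = -0.000293
  x_4 = 2.717485 - (-0.000293)×(2.717485 - 2.741156)/(-0.000293 - 0.008380)
       = 2.718285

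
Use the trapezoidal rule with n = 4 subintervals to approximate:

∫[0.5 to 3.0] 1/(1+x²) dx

f(x) = 1/(1+x²)
a = 0.5, b = 3.0, n = 4
h = (b - a)/n = 0.625000

Trapezoidal rule: (h/2)[f(x₀) + 2f(x₁) + 2f(x₂) + ... + f(xₙ)]

x_0 = 0.5000, f(x_0) = 0.800000, coefficient = 1
x_1 = 1.1250, f(x_1) = 0.441379, coefficient = 2
x_2 = 1.7500, f(x_2) = 0.246154, coefficient = 2
x_3 = 2.3750, f(x_3) = 0.150588, coefficient = 2
x_4 = 3.0000, f(x_4) = 0.100000, coefficient = 1

I ≈ (0.625000/2) × 2.576243 = 0.805076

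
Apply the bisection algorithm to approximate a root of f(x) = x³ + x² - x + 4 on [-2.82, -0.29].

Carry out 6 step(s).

f(x) = x³ + x² - x + 4
Initial interval: [-2.82, -0.29]

Iteration 1:
  c_1 = (-2.820000 + (-0.290000))/2 = -1.555000
  f(c_1) = f(-1.555000) = 4.212996
  f(a) × f(c) < 0, new interval: [-2.820000, -1.555000]
Iteration 2:
  c_2 = (-2.820000 + (-1.555000))/2 = -2.187500
  f(c_2) = f(-2.187500) = 0.505127
  f(a) × f(c) < 0, new interval: [-2.820000, -2.187500]
Iteration 3:
  c_3 = (-2.820000 + (-2.187500))/2 = -2.503750
  f(c_3) = f(-2.503750) = -2.922904
  f(a) × f(c) ≥ 0, new interval: [-2.503750, -2.187500]
Iteration 4:
  c_4 = (-2.503750 + (-2.187500))/2 = -2.345625
  f(c_4) = f(-2.345625) = -1.057945
  f(a) × f(c) ≥ 0, new interval: [-2.345625, -2.187500]
Iteration 5:
  c_5 = (-2.345625 + (-2.187500))/2 = -2.266563
  f(c_5) = f(-2.266563) = -0.240156
  f(a) × f(c) ≥ 0, new interval: [-2.266563, -2.187500]
Iteration 6:
  c_6 = (-2.266563 + (-2.187500))/2 = -2.227031
  f(c_6) = f(-2.227031) = 0.141363
  f(a) × f(c) < 0, new interval: [-2.266563, -2.227031]

After 6 iteration(s), the approximation is c_6 = -2.227031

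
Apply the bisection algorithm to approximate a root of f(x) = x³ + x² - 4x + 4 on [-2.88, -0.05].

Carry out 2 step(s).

f(x) = x³ + x² - 4x + 4
Initial interval: [-2.88, -0.05]

Iteration 1:
  c_1 = (-2.880000 + (-0.050000))/2 = -1.465000
  f(c_1) = f(-1.465000) = 8.862005
  f(a) × f(c) < 0, new interval: [-2.880000, -1.465000]
Iteration 2:
  c_2 = (-2.880000 + (-1.465000))/2 = -2.172500
  f(c_2) = f(-2.172500) = 7.156086
  f(a) × f(c) < 0, new interval: [-2.880000, -2.172500]

After 2 iteration(s), the approximation is c_2 = -2.172500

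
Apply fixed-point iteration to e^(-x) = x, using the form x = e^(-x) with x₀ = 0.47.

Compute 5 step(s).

Equation: e^(-x) = x
Fixed-point form: x = e^(-x)
x₀ = 0.47

x_1 = g(0.470000) = 0.625002
x_2 = g(0.625002) = 0.535260
x_3 = g(0.535260) = 0.585517
x_4 = g(0.585517) = 0.556818
x_5 = g(0.556818) = 0.573030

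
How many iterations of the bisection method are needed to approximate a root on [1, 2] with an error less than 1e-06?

We need (b-a)/2^n ≤ 1e-06
(2 - 1)/2^n ≤ 1e-06
1/2^n ≤ 1e-06
2^n ≥ 1000000
n ≥ log₂(1000000) = 19.93
n ≥ 20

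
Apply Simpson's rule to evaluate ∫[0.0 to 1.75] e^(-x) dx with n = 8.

f(x) = e^(-x)
a = 0.0, b = 1.75, n = 8
h = (b - a)/n = 0.218750

Simpson's rule: (h/3)[f(x₀) + 4f(x₁) + 2f(x₂) + ... + f(xₙ)]

x_0 = 0.0000, f(x_0) = 1.000000, coefficient = 1
x_1 = 0.2188, f(x_1) = 0.803523, coefficient = 4
x_2 = 0.4375, f(x_2) = 0.645649, coefficient = 2
x_3 = 0.6562, f(x_3) = 0.518793, coefficient = 4
x_4 = 0.8750, f(x_4) = 0.416862, coefficient = 2
x_5 = 1.0938, f(x_5) = 0.334958, coefficient = 4
x_6 = 1.3125, f(x_6) = 0.269146, coefficient = 2
x_7 = 1.5312, f(x_7) = 0.216265, coefficient = 4
x_8 = 1.7500, f(x_8) = 0.173774, coefficient = 1

I ≈ (0.218750/3) × 11.331244 = 0.826237
Exact value: 0.826226
Error: 0.000010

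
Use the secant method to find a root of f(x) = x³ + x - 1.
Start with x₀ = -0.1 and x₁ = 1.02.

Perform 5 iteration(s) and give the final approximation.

f(x) = x³ + x - 1
x₀ = -0.1, x₁ = 1.02

Secant formula: x_{n+1} = x_n - f(x_n)(x_n - x_{n-1})/(f(x_n) - f(x_{n-1}))

Iteration 1:
  f(-0.100000) = -1.101000
  f(1.020000) = 1.081208
  x_2 = 1.020000 - 1.081208×(1.020000 - (-0.100000))/(1.081208 - (-1.101000))
       = 0.465079
Iteration 2:
  f(1.020000) = 1.081208
  f(0.465079) = -0.434325
  x_3 = 0.465079 - (-0.434325)×(0.465079 - 1.020000)/(-0.434325 - 1.081208)
       = 0.624110
Iteration 3:
  f(0.465079) = -0.434325
  f(0.624110) = -0.132792
  x_4 = 0.624110 - (-0.132792)×(0.624110 - 0.465079)/(-0.132792 - (-0.434325))
       = 0.694145
Iteration 4:
  f(0.624110) = -0.132792
  f(0.694145) = 0.028609
  x_5 = 0.694145 - 0.028609×(0.694145 - 0.624110)/(0.028609 - (-0.132792))
       = 0.681731
Iteration 5:
  f(0.694145) = 0.028609
  f(0.681731) = -0.001431
  x_6 = 0.681731 - (-0.001431)×(0.681731 - 0.694145)/(-0.001431 - 0.028609)
       = 0.682322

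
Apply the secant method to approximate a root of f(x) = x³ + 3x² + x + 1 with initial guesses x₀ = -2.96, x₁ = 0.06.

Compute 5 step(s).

f(x) = x³ + 3x² + x + 1
x₀ = -2.96, x₁ = 0.06

Secant formula: x_{n+1} = x_n - f(x_n)(x_n - x_{n-1})/(f(x_n) - f(x_{n-1}))

Iteration 1:
  f(-2.960000) = -1.609536
  f(0.060000) = 1.071016
  x_2 = 0.060000 - 1.071016×(0.060000 - (-2.960000))/(1.071016 - (-1.609536))
       = -1.146643
Iteration 2:
  f(0.060000) = 1.071016
  f(-1.146643) = 2.290132
  x_3 = -1.146643 - 2.290132×(-1.146643 - 0.060000)/(2.290132 - 1.071016)
       = 1.120058
Iteration 3:
  f(-1.146643) = 2.290132
  f(1.120058) = 7.288795
  x_4 = 1.120058 - 7.288795×(1.120058 - (-1.146643))/(7.288795 - 2.290132)
       = -2.185129
Iteration 4:
  f(1.120058) = 7.288795
  f(-2.185129) = 2.705708
  x_5 = -2.185129 - 2.705708×(-2.185129 - 1.120058)/(2.705708 - 7.288795)
       = -4.136406
Iteration 5:
  f(-2.185129) = 2.705708
  f(-4.136406) = -22.580140
  x_6 = -4.136406 - (-22.580140)×(-4.136406 - (-2.185129))/(-22.580140 - 2.705708)
       = -2.393925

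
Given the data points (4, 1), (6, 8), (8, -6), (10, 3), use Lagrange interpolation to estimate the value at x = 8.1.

Lagrange interpolation formula:
P(x) = Σ yᵢ × Lᵢ(x)
where Lᵢ(x) = Π_{j≠i} (x - xⱼ)/(xᵢ - xⱼ)

L_0(8.1) = (8.1 - 6)/(4 - 6) × (8.1 - 8)/(4 - 8) × (8.1 - 10)/(4 - 10) = 0.008312
L_1(8.1) = (8.1 - 4)/(6 - 4) × (8.1 - 8)/(6 - 8) × (8.1 - 10)/(6 - 10) = -0.048687
L_2(8.1) = (8.1 - 4)/(8 - 4) × (8.1 - 6)/(8 - 6) × (8.1 - 10)/(8 - 10) = 1.022437
L_3(8.1) = (8.1 - 4)/(10 - 4) × (8.1 - 6)/(10 - 6) × (8.1 - 8)/(10 - 8) = 0.017937

P(8.1) = 1×L_0(8.1) + 8×L_1(8.1) + (-6)×L_2(8.1) + 3×L_3(8.1)
P(8.1) = -6.462000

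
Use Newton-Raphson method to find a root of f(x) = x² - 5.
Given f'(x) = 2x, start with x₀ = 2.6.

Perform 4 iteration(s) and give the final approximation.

f(x) = x² - 5
f'(x) = 2x
x₀ = 2.6

Newton-Raphson formula: x_{n+1} = x_n - f(x_n)/f'(x_n)

Iteration 1:
  f(2.600000) = 1.760000
  f'(2.600000) = 5.200000
  x_1 = 2.600000 - 1.760000/5.200000 = 2.261538
Iteration 2:
  f(2.261538) = 0.114556
  f'(2.261538) = 4.523077
  x_2 = 2.261538 - 0.114556/4.523077 = 2.236211
Iteration 3:
  f(2.236211) = 0.000641
  f'(2.236211) = 4.472423
  x_3 = 2.236211 - 0.000641/4.472423 = 2.236068
Iteration 4:
  f(2.236068) = 0.000000
  f'(2.236068) = 4.472136
  x_4 = 2.236068 - 0.000000/4.472136 = 2.236068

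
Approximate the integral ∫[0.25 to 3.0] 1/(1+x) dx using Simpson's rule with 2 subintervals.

f(x) = 1/(1+x)
a = 0.25, b = 3.0, n = 2
h = (b - a)/n = 1.375000

Simpson's rule: (h/3)[f(x₀) + 4f(x₁) + 2f(x₂) + ... + f(xₙ)]

x_0 = 0.2500, f(x_0) = 0.800000, coefficient = 1
x_1 = 1.6250, f(x_1) = 0.380952, coefficient = 4
x_2 = 3.0000, f(x_2) = 0.250000, coefficient = 1

I ≈ (1.375000/3) × 2.573810 = 1.179663
Exact value: 1.163151
Error: 0.016512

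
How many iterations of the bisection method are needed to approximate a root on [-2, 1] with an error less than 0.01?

We need (b-a)/2^n ≤ 0.01
(1 - (-2))/2^n ≤ 0.01
3/2^n ≤ 0.01
2^n ≥ 300
n ≥ log₂(300) = 8.23
n ≥ 9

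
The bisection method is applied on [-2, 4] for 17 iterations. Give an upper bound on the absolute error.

Bisection error bound: |error| ≤ (b-a)/2^n
|error| ≤ (4 - (-2))/2^17 = 6/2^17
|error| ≤ 0.0000457764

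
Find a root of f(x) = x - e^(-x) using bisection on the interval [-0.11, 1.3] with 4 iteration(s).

f(x) = x - e^(-x)
Initial interval: [-0.11, 1.3]

Iteration 1:
  c_1 = (-0.110000 + 1.300000)/2 = 0.595000
  f(c_1) = f(0.595000) = 0.043437
  f(a) × f(c) < 0, new interval: [-0.110000, 0.595000]
Iteration 2:
  c_2 = (-0.110000 + 0.595000)/2 = 0.242500
  f(c_2) = f(0.242500) = -0.542164
  f(a) × f(c) ≥ 0, new interval: [0.242500, 0.595000]
Iteration 3:
  c_3 = (0.242500 + 0.595000)/2 = 0.418750
  f(c_3) = f(0.418750) = -0.239119
  f(a) × f(c) ≥ 0, new interval: [0.418750, 0.595000]
Iteration 4:
  c_4 = (0.418750 + 0.595000)/2 = 0.506875
  f(c_4) = f(0.506875) = -0.095500
  f(a) × f(c) ≥ 0, new interval: [0.506875, 0.595000]

After 4 iteration(s), the approximation is c_4 = 0.506875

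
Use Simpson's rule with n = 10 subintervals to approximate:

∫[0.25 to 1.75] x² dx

f(x) = x²
a = 0.25, b = 1.75, n = 10
h = (b - a)/n = 0.150000

Simpson's rule: (h/3)[f(x₀) + 4f(x₁) + 2f(x₂) + ... + f(xₙ)]

x_0 = 0.2500, f(x_0) = 0.062500, coefficient = 1
x_1 = 0.4000, f(x_1) = 0.160000, coefficient = 4
x_2 = 0.5500, f(x_2) = 0.302500, coefficient = 2
x_3 = 0.7000, f(x_3) = 0.490000, coefficient = 4
x_4 = 0.8500, f(x_4) = 0.722500, coefficient = 2
x_5 = 1.0000, f(x_5) = 1.000000, coefficient = 4
x_6 = 1.1500, f(x_6) = 1.322500, coefficient = 2
x_7 = 1.3000, f(x_7) = 1.690000, coefficient = 4
x_8 = 1.4500, f(x_8) = 2.102500, coefficient = 2
x_9 = 1.6000, f(x_9) = 2.560000, coefficient = 4
x_10 = 1.7500, f(x_10) = 3.062500, coefficient = 1

I ≈ (0.150000/3) × 35.625000 = 1.781250
Exact value: 1.781250
Error: 0.000000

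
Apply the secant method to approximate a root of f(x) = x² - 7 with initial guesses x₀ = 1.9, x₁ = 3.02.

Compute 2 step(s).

f(x) = x² - 7
x₀ = 1.9, x₁ = 3.02

Secant formula: x_{n+1} = x_n - f(x_n)(x_n - x_{n-1})/(f(x_n) - f(x_{n-1}))

Iteration 1:
  f(1.900000) = -3.390000
  f(3.020000) = 2.120400
  x_2 = 3.020000 - 2.120400×(3.020000 - 1.900000)/(2.120400 - (-3.390000))
       = 2.589024
Iteration 2:
  f(3.020000) = 2.120400
  f(2.589024) = -0.296953
  x_3 = 2.589024 - (-0.296953)×(2.589024 - 3.020000)/(-0.296953 - 2.120400)
       = 2.641966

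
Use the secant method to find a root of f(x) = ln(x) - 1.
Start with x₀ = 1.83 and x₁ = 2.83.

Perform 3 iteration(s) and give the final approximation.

f(x) = ln(x) - 1
x₀ = 1.83, x₁ = 2.83

Secant formula: x_{n+1} = x_n - f(x_n)(x_n - x_{n-1})/(f(x_n) - f(x_{n-1}))

Iteration 1:
  f(1.830000) = -0.395684
  f(2.830000) = 0.040277
  x_2 = 2.830000 - 0.040277×(2.830000 - 1.830000)/(0.040277 - (-0.395684))
       = 2.737614
Iteration 2:
  f(2.830000) = 0.040277
  f(2.737614) = 0.007087
  x_3 = 2.737614 - 0.007087×(2.737614 - 2.830000)/(0.007087 - 0.040277)
       = 2.717888
Iteration 3:
  f(2.737614) = 0.007087
  f(2.717888) = -0.000145
  x_4 = 2.717888 - (-0.000145)×(2.717888 - 2.737614)/(-0.000145 - 0.007087)
       = 2.718283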